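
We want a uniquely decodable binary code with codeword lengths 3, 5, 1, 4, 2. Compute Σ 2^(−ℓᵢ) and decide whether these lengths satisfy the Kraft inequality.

0.96875; yes

With common denominator 2^5 = 32: Σ 2^(−ℓᵢ) = 4/32 + 1/32 + 16/32 + 2/32 + 8/32 = 31/32 = 0.96875.
Kraft's inequality requires Σ ≤ 1; here Σ = 0.96875 ≤ 1, so such a prefix code exists.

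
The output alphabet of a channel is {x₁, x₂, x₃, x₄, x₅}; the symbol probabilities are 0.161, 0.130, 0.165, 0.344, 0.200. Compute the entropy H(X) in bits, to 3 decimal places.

H = −Σ pᵢ log₂ pᵢ.
−0.161·log₂(0.161) = 0.4242
−0.130·log₂(0.130) = 0.3826
−0.165·log₂(0.165) = 0.4289
−0.344·log₂(0.344) = 0.5296
−0.200·log₂(0.200) = 0.4644
Sum ≈ 2.2297 → 2.230 bits.

2.230 bits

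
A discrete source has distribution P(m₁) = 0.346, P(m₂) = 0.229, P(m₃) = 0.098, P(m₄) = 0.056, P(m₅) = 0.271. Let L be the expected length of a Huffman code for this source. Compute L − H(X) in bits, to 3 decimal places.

Entropy H = −Σ p log₂ p ≈ 2.0885 bits.
Huffman merges: 7/125+49/500→77/500; 77/500+229/1000→383/1000; 271/1000+173/500→617/1000; 383/1000+617/1000→1. L = 1077/500 ≈ 2.1540.
L − H = 2.1540 − 2.0885 = 0.065 bits.

0.065 bits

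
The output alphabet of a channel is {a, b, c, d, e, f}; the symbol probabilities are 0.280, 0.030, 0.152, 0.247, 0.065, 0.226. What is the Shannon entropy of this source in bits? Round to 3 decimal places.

2.319 bits

H = −Σ pᵢ log₂ pᵢ.
−0.280·log₂(0.280) = 0.5142
−0.030·log₂(0.030) = 0.1518
−0.152·log₂(0.152) = 0.4131
−0.247·log₂(0.247) = 0.4983
−0.065·log₂(0.065) = 0.2563
−0.226·log₂(0.226) = 0.4849
Sum ≈ 2.3186 → 2.319 bits.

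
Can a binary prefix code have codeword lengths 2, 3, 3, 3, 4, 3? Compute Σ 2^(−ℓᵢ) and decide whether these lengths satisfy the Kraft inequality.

With common denominator 2^4 = 16: Σ 2^(−ℓᵢ) = 4/16 + 2/16 + 2/16 + 2/16 + 1/16 + 2/16 = 13/16 = 0.8125.
Kraft's inequality requires Σ ≤ 1; here Σ = 0.8125 ≤ 1, so such a prefix code exists.

0.8125; yes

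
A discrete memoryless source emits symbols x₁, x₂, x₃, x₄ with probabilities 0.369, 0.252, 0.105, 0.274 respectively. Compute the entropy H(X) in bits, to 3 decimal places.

H = −Σ pᵢ log₂ pᵢ.
−0.369·log₂(0.369) = 0.5307
−0.252·log₂(0.252) = 0.5011
−0.105·log₂(0.105) = 0.3414
−0.274·log₂(0.274) = 0.5118
Sum ≈ 1.8850 → 1.885 bits.

1.885 bits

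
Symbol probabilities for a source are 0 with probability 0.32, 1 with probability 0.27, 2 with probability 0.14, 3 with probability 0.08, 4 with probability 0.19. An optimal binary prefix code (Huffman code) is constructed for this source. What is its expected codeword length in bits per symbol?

Repeatedly combine the two least-probable nodes; the expected code length is the sum of the merged weights.
merge 2/25 + 7/50 → 11/50
merge 19/100 + 11/50 → 41/100
merge 27/100 + 8/25 → 59/100
merge 41/100 + 59/100 → 1
L = 11/50 + 41/100 + 59/100 + 1 = 111/50 = 2.22 bits/symbol.

2.22 bits/symbol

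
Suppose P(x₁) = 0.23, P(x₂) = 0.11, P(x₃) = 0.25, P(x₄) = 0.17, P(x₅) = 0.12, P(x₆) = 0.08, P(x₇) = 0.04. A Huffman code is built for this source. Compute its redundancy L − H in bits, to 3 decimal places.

Entropy H = −Σ p log₂ p ≈ 2.6169 bits.
Huffman merges: 1/25+2/25→3/25; 11/100+3/25→23/100; 3/25+17/100→29/100; 23/100+23/100→23/50; 1/4+29/100→27/50; 23/50+27/50→1. L = 66/25 ≈ 2.6400.
L − H = 2.6400 − 2.6169 = 0.023 bits.

0.023 bits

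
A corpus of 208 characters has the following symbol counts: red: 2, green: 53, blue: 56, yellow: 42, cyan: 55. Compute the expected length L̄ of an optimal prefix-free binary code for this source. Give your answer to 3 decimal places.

2.212 bits/symbol

Probabilities are the counts divided by 208.
Repeatedly combine the two least-probable nodes; the expected code length is the sum of the merged weights.
merge 1/104 + 21/104 → 11/52
merge 11/52 + 53/208 → 97/208
merge 55/208 + 7/26 → 111/208
merge 97/208 + 111/208 → 1
L = 11/52 + 97/208 + 111/208 + 1 = 115/52 ≈ 2.212 bits/symbol.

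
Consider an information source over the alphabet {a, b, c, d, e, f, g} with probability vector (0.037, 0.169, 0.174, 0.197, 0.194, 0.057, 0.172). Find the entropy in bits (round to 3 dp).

H = −Σ pᵢ log₂ pᵢ.
−0.037·log₂(0.037) = 0.1760
−0.169·log₂(0.169) = 0.4335
−0.174·log₂(0.174) = 0.4390
−0.197·log₂(0.197) = 0.4617
−0.194·log₂(0.194) = 0.4590
−0.057·log₂(0.057) = 0.2356
−0.172·log₂(0.172) = 0.4368
Sum ≈ 2.6415 → 2.641 bits.

2.641 bits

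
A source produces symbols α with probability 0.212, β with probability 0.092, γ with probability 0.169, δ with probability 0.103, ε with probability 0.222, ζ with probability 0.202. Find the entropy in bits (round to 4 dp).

2.5105 bits

H = −Σ pᵢ log₂ pᵢ.
−0.212·log₂(0.212) = 0.4744
−0.092·log₂(0.092) = 0.3167
−0.169·log₂(0.169) = 0.4335
−0.103·log₂(0.103) = 0.3378
−0.222·log₂(0.222) = 0.4820
−0.202·log₂(0.202) = 0.4661
Sum ≈ 2.5105 → 2.5105 bits.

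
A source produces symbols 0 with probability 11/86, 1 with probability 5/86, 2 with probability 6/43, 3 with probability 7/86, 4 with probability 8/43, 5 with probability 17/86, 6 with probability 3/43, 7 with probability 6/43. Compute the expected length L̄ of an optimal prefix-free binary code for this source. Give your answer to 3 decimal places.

2.930 bits/symbol

Repeatedly combine the two least-probable nodes; the expected code length is the sum of the merged weights.
merge 5/86 + 3/43 → 11/86
merge 7/86 + 11/86 → 9/43
merge 11/86 + 6/43 → 23/86
merge 6/43 + 8/43 → 14/43
merge 17/86 + 9/43 → 35/86
merge 23/86 + 14/43 → 51/86
merge 35/86 + 51/86 → 1
L = 11/86 + 9/43 + 23/86 + 14/43 + 35/86 + 51/86 + 1 = 126/43 ≈ 2.930 bits/symbol.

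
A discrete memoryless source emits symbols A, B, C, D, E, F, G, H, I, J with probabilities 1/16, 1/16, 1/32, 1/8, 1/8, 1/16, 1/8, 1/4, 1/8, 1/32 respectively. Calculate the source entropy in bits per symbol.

3.0625 bits

Each probability is a power of 1/2, so log₂(1/p) is an integer.
H = Σ p·log₂(1/p) = 1/16·4 + 1/16·4 + 1/32·5 + 1/8·3 + 1/8·3 + 1/16·4 + 1/8·3 + 1/4·2 + 1/8·3 + 1/32·5 = 3.0625 bits.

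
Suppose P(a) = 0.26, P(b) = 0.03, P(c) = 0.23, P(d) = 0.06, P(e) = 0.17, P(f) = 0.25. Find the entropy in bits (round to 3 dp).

2.323 bits

H = −Σ pᵢ log₂ pᵢ.
−0.26·log₂(0.26) = 0.5053
−0.03·log₂(0.03) = 0.1518
−0.23·log₂(0.23) = 0.4877
−0.06·log₂(0.06) = 0.2435
−0.17·log₂(0.17) = 0.4346
−0.25·log₂(0.25) = 0.5000
Sum ≈ 2.3228 → 2.323 bits.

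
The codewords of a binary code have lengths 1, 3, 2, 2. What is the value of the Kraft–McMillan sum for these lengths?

1.125

With common denominator 2^3 = 8: Σ 2^(−ℓᵢ) = 4/8 + 1/8 + 2/8 + 2/8 = 9/8 = 1.125.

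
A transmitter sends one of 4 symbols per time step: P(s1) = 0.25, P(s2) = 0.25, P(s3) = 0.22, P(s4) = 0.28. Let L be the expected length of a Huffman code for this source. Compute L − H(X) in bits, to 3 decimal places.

0.005 bits

Entropy H = −Σ p log₂ p ≈ 1.9948 bits.
Huffman merges: 11/50+1/4→47/100; 1/4+7/25→53/100; 47/100+53/100→1. L = 2 ≈ 2.0000.
L − H = 2.0000 − 1.9948 = 0.005 bits.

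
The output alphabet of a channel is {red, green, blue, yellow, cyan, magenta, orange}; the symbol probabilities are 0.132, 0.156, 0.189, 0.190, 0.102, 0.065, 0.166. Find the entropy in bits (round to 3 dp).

H = −Σ pᵢ log₂ pᵢ.
−0.132·log₂(0.132) = 0.3856
−0.156·log₂(0.156) = 0.4181
−0.189·log₂(0.189) = 0.4543
−0.190·log₂(0.190) = 0.4552
−0.102·log₂(0.102) = 0.3359
−0.065·log₂(0.065) = 0.2563
−0.166·log₂(0.166) = 0.4301
Sum ≈ 2.7356 → 2.736 bits.

2.736 bits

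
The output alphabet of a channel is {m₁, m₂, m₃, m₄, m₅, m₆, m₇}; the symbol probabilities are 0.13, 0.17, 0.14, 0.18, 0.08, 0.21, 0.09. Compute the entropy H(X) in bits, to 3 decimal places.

H = −Σ pᵢ log₂ pᵢ.
−0.13·log₂(0.13) = 0.3826
−0.17·log₂(0.17) = 0.4346
−0.14·log₂(0.14) = 0.3971
−0.18·log₂(0.18) = 0.4453
−0.08·log₂(0.08) = 0.2915
−0.21·log₂(0.21) = 0.4728
−0.09·log₂(0.09) = 0.3127
Sum ≈ 2.7366 → 2.737 bits.

2.737 bits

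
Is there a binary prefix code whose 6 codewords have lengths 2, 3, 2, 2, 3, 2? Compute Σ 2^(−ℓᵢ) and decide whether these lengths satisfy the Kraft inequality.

With common denominator 2^3 = 8: Σ 2^(−ℓᵢ) = 2/8 + 1/8 + 2/8 + 2/8 + 1/8 + 2/8 = 10/8 = 1.25.
Kraft's inequality requires Σ ≤ 1; here Σ = 1.25 > 1, so no such prefix code exists.

1.25; no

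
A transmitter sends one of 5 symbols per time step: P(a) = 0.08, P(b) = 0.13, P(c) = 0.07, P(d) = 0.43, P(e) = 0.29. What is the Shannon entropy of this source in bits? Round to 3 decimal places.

H = −Σ pᵢ log₂ pᵢ.
−0.08·log₂(0.08) = 0.2915
−0.13·log₂(0.13) = 0.3826
−0.07·log₂(0.07) = 0.2686
−0.43·log₂(0.43) = 0.5236
−0.29·log₂(0.29) = 0.5179
Sum ≈ 1.9842 → 1.984 bits.

1.984 bits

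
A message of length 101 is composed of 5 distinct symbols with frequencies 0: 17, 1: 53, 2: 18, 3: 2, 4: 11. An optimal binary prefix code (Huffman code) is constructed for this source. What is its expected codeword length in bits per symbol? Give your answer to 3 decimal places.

1.901 bits/symbol

Probabilities are the counts divided by 101.
Repeatedly combine the two least-probable nodes; the expected code length is the sum of the merged weights.
merge 2/101 + 11/101 → 13/101
merge 13/101 + 17/101 → 30/101
merge 18/101 + 30/101 → 48/101
merge 48/101 + 53/101 → 1
L = 13/101 + 30/101 + 48/101 + 1 = 192/101 ≈ 1.901 bits/symbol.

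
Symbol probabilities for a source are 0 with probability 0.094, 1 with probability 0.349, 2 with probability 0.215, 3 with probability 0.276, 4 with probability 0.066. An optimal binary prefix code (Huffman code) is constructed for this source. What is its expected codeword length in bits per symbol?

Repeatedly combine the two least-probable nodes; the expected code length is the sum of the merged weights.
merge 33/500 + 47/500 → 4/25
merge 4/25 + 43/200 → 3/8
merge 69/250 + 349/1000 → 5/8
merge 3/8 + 5/8 → 1
L = 4/25 + 3/8 + 5/8 + 1 = 54/25 = 2.16 bits/symbol.

2.16 bits/symbol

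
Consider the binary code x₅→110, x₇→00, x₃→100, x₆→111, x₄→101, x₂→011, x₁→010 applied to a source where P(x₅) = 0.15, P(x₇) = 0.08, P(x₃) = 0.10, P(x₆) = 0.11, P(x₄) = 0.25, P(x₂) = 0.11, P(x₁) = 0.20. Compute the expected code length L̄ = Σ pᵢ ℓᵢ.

2.92 bits/symbol

L̄ = Σ pᵢ·ℓᵢ = 0.15·3 + 0.08·2 + 0.10·3 + 0.11·3 + 0.25·3 + 0.11·3 + 0.20·3 = 2.92 bits/symbol.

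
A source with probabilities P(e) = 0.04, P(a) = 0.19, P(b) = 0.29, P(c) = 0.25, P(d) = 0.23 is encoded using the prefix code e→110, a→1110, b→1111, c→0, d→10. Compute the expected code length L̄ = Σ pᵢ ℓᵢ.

L̄ = Σ pᵢ·ℓᵢ = 0.04·3 + 0.19·4 + 0.29·4 + 0.25·1 + 0.23·2 = 2.75 bits/symbol.

2.75 bits/symbol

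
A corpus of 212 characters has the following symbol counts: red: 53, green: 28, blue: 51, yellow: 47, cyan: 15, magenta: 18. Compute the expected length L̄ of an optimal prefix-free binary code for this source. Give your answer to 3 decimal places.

2.443 bits/symbol

Probabilities are the counts divided by 212.
Repeatedly combine the two least-probable nodes; the expected code length is the sum of the merged weights.
merge 15/212 + 9/106 → 33/212
merge 7/53 + 33/212 → 61/212
merge 47/212 + 51/212 → 49/106
merge 1/4 + 61/212 → 57/106
merge 49/106 + 57/106 → 1
L = 33/212 + 61/212 + 49/106 + 57/106 + 1 = 259/106 ≈ 2.443 bits/symbol.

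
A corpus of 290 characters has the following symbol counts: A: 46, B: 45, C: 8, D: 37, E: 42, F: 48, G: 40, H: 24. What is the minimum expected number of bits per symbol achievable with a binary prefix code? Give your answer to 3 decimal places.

2.945 bits/symbol

Probabilities are the counts divided by 290.
Repeatedly combine the two least-probable nodes; the expected code length is the sum of the merged weights.
merge 4/145 + 12/145 → 16/145
merge 16/145 + 37/290 → 69/290
merge 4/29 + 21/145 → 41/145
merge 9/58 + 23/145 → 91/290
merge 24/145 + 69/290 → 117/290
merge 41/145 + 91/290 → 173/290
merge 117/290 + 173/290 → 1
L = 16/145 + 69/290 + 41/145 + 91/290 + 117/290 + 173/290 + 1 = 427/145 ≈ 2.945 bits/symbol.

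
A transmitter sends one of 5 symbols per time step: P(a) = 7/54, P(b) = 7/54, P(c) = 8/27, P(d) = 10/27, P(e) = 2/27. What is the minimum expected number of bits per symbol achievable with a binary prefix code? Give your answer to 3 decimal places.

Repeatedly combine the two least-probable nodes; the expected code length is the sum of the merged weights.
merge 2/27 + 7/54 → 11/54
merge 7/54 + 11/54 → 1/3
merge 8/27 + 1/3 → 17/27
merge 10/27 + 17/27 → 1
L = 11/54 + 1/3 + 17/27 + 1 = 13/6 ≈ 2.167 bits/symbol.

2.167 bits/symbol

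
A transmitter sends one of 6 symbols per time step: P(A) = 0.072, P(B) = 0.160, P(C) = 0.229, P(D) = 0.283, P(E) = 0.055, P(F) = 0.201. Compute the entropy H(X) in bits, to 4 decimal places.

H = −Σ pᵢ log₂ pᵢ.
−0.072·log₂(0.072) = 0.2733
−0.160·log₂(0.160) = 0.4230
−0.229·log₂(0.229) = 0.4870
−0.283·log₂(0.283) = 0.5154
−0.055·log₂(0.055) = 0.2301
−0.201·log₂(0.201) = 0.4653
Sum ≈ 2.3941 → 2.3941 bits.

2.3941 bits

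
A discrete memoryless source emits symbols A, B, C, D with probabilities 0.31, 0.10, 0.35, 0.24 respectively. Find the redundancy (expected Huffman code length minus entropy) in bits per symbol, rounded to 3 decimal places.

Entropy H = −Σ p log₂ p ≈ 1.8802 bits.
Huffman merges: 1/10+6/25→17/50; 31/100+17/50→13/20; 7/20+13/20→1. L = 199/100 ≈ 1.9900.
L − H = 1.9900 − 1.8802 = 0.110 bits.

0.110 bits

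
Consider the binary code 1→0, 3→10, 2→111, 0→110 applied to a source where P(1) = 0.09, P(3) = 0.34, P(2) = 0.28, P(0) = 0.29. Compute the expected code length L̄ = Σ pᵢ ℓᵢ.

L̄ = Σ pᵢ·ℓᵢ = 0.09·1 + 0.34·2 + 0.28·3 + 0.29·3 = 2.48 bits/symbol.

2.48 bits/symbol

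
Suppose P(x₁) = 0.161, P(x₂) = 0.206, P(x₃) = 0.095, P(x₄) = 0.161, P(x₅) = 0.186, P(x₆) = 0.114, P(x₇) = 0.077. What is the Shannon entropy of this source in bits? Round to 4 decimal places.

2.7339 bits

H = −Σ pᵢ log₂ pᵢ.
−0.161·log₂(0.161) = 0.4242
−0.206·log₂(0.206) = 0.4695
−0.095·log₂(0.095) = 0.3226
−0.161·log₂(0.161) = 0.4242
−0.186·log₂(0.186) = 0.4514
−0.114·log₂(0.114) = 0.3571
−0.077·log₂(0.077) = 0.2848
Sum ≈ 2.7339 → 2.7339 bits.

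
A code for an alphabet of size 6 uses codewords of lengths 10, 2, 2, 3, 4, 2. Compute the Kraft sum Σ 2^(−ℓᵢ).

0.9384765625

With common denominator 2^10 = 1024: Σ 2^(−ℓᵢ) = 1/1024 + 256/1024 + 256/1024 + 128/1024 + 64/1024 + 256/1024 = 961/1024 = 0.9384765625.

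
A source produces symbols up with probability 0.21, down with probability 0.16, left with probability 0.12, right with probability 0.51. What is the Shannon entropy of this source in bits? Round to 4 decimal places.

1.7583 bits

H = −Σ pᵢ log₂ pᵢ.
−0.21·log₂(0.21) = 0.4728
−0.16·log₂(0.16) = 0.4230
−0.12·log₂(0.12) = 0.3671
−0.51·log₂(0.51) = 0.4954
Sum ≈ 1.7583 → 1.7583 bits.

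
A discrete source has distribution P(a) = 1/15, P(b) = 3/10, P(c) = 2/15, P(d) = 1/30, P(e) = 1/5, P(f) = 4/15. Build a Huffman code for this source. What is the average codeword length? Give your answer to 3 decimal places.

2.333 bits/symbol

Repeatedly combine the two least-probable nodes; the expected code length is the sum of the merged weights.
merge 1/30 + 1/15 → 1/10
merge 1/10 + 2/15 → 7/30
merge 1/5 + 7/30 → 13/30
merge 4/15 + 3/10 → 17/30
merge 13/30 + 17/30 → 1
L = 1/10 + 7/30 + 13/30 + 17/30 + 1 = 7/3 ≈ 2.333 bits/symbol.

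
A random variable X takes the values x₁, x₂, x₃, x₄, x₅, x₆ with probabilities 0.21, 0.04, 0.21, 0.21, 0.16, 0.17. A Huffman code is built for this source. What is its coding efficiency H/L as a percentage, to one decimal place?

95.8%

Entropy H = −Σ p log₂ p ≈ 2.4618 bits.
Huffman merges: 1/25+4/25→1/5; 17/100+1/5→37/100; 21/100+21/100→21/50; 21/100+37/100→29/50; 21/50+29/50→1. L = 257/100 ≈ 2.5700.
Efficiency = H/L = 2.4618/2.5700 = 95.8%.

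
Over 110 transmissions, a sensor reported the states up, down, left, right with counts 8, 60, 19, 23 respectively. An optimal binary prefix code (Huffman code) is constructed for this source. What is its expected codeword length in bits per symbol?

Probabilities are the counts divided by 110.
Repeatedly combine the two least-probable nodes; the expected code length is the sum of the merged weights.
merge 4/55 + 19/110 → 27/110
merge 23/110 + 27/110 → 5/11
merge 5/11 + 6/11 → 1
L = 27/110 + 5/11 + 1 = 17/10 = 1.7 bits/symbol.

1.7 bits/symbol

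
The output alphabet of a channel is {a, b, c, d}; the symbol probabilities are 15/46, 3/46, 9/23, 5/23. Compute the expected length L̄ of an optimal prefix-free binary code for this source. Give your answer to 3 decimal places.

Repeatedly combine the two least-probable nodes; the expected code length is the sum of the merged weights.
merge 3/46 + 5/23 → 13/46
merge 13/46 + 15/46 → 14/23
merge 9/23 + 14/23 → 1
L = 13/46 + 14/23 + 1 = 87/46 ≈ 1.891 bits/symbol.

1.891 bits/symbol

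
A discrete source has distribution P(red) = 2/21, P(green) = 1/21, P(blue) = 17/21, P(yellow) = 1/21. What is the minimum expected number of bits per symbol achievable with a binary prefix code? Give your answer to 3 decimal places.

1.286 bits/symbol

Repeatedly combine the two least-probable nodes; the expected code length is the sum of the merged weights.
merge 1/21 + 1/21 → 2/21
merge 2/21 + 2/21 → 4/21
merge 4/21 + 17/21 → 1
L = 2/21 + 4/21 + 1 = 9/7 ≈ 1.286 bits/symbol.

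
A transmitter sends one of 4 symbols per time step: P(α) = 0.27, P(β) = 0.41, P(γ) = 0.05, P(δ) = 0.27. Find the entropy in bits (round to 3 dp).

1.764 bits

H = −Σ pᵢ log₂ pᵢ.
−0.27·log₂(0.27) = 0.5100
−0.41·log₂(0.41) = 0.5274
−0.05·log₂(0.05) = 0.2161
−0.27·log₂(0.27) = 0.5100
Sum ≈ 1.7635 → 1.764 bits.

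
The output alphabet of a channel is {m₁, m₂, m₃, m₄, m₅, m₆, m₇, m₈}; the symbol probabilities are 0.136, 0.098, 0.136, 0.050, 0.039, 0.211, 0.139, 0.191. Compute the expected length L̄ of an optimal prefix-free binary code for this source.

2.874 bits/symbol

Repeatedly combine the two least-probable nodes; the expected code length is the sum of the merged weights.
merge 39/1000 + 1/20 → 89/1000
merge 89/1000 + 49/500 → 187/1000
merge 17/125 + 17/125 → 34/125
merge 139/1000 + 187/1000 → 163/500
merge 191/1000 + 211/1000 → 201/500
merge 34/125 + 163/500 → 299/500
merge 201/500 + 299/500 → 1
L = 89/1000 + 187/1000 + 34/125 + 163/500 + 201/500 + 299/500 + 1 = 1437/500 = 2.874 bits/symbol.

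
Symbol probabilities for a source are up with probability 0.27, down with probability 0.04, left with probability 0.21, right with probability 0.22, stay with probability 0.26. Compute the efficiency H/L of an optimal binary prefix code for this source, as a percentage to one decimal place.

Entropy H = −Σ p log₂ p ≈ 2.1545 bits.
Huffman merges: 1/25+21/100→1/4; 11/50+1/4→47/100; 13/50+27/100→53/100; 47/100+53/100→1. L = 9/4 ≈ 2.2500.
Efficiency = H/L = 2.1545/2.2500 = 95.8%.

95.8%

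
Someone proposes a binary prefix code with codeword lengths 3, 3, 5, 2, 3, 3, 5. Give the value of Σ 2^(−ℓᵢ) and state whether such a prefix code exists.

With common denominator 2^5 = 32: Σ 2^(−ℓᵢ) = 4/32 + 4/32 + 1/32 + 8/32 + 4/32 + 4/32 + 1/32 = 26/32 = 0.8125.
Kraft's inequality requires Σ ≤ 1; here Σ = 0.8125 ≤ 1, so such a prefix code exists.

0.8125; yes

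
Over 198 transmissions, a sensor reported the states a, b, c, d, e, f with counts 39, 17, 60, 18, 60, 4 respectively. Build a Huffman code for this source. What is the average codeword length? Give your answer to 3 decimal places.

Probabilities are the counts divided by 198.
Repeatedly combine the two least-probable nodes; the expected code length is the sum of the merged weights.
merge 2/99 + 17/198 → 7/66
merge 1/11 + 7/66 → 13/66
merge 13/66 + 13/66 → 13/33
merge 10/33 + 10/33 → 20/33
merge 13/33 + 20/33 → 1
L = 7/66 + 13/66 + 13/33 + 20/33 + 1 = 76/33 ≈ 2.303 bits/symbol.

2.303 bits/symbol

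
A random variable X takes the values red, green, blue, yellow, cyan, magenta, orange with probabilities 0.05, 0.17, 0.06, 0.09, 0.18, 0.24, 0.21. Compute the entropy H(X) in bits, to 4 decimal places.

2.6191 bits

H = −Σ pᵢ log₂ pᵢ.
−0.05·log₂(0.05) = 0.2161
−0.17·log₂(0.17) = 0.4346
−0.06·log₂(0.06) = 0.2435
−0.09·log₂(0.09) = 0.3127
−0.18·log₂(0.18) = 0.4453
−0.24·log₂(0.24) = 0.4941
−0.21·log₂(0.21) = 0.4728
Sum ≈ 2.6191 → 2.6191 bits.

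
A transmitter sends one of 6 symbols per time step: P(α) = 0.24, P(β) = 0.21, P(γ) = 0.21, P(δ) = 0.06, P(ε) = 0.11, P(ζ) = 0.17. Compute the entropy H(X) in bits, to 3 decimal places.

H = −Σ pᵢ log₂ pᵢ.
−0.24·log₂(0.24) = 0.4941
−0.21·log₂(0.21) = 0.4728
−0.21·log₂(0.21) = 0.4728
−0.06·log₂(0.06) = 0.2435
−0.11·log₂(0.11) = 0.3503
−0.17·log₂(0.17) = 0.4346
Sum ≈ 2.4682 → 2.468 bits.

2.468 bits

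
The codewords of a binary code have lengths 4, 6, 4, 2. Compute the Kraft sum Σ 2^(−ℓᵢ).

With common denominator 2^6 = 64: Σ 2^(−ℓᵢ) = 4/64 + 1/64 + 4/64 + 16/64 = 25/64 = 0.390625.

0.390625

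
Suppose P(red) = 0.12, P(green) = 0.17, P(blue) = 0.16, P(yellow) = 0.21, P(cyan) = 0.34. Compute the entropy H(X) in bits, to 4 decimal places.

2.2267 bits

H = −Σ pᵢ log₂ pᵢ.
−0.12·log₂(0.12) = 0.3671
−0.17·log₂(0.17) = 0.4346
−0.16·log₂(0.16) = 0.4230
−0.21·log₂(0.21) = 0.4728
−0.34·log₂(0.34) = 0.5292
Sum ≈ 2.2267 → 2.2267 bits.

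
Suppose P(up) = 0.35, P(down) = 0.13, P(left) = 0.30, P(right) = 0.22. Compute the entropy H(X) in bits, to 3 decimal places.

H = −Σ pᵢ log₂ pᵢ.
−0.35·log₂(0.35) = 0.5301
−0.13·log₂(0.13) = 0.3826
−0.30·log₂(0.30) = 0.5211
−0.22·log₂(0.22) = 0.4806
Sum ≈ 1.9144 → 1.914 bits.

1.914 bits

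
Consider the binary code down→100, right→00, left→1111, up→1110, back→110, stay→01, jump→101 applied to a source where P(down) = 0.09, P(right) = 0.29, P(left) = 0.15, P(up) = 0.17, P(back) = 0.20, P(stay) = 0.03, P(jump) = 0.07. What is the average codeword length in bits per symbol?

L̄ = Σ pᵢ·ℓᵢ = 0.09·3 + 0.29·2 + 0.15·4 + 0.17·4 + 0.20·3 + 0.03·2 + 0.07·3 = 3 bits/symbol.

3 bits/symbol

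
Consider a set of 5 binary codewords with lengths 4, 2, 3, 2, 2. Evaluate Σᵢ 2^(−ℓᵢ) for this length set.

With common denominator 2^4 = 16: Σ 2^(−ℓᵢ) = 1/16 + 4/16 + 2/16 + 4/16 + 4/16 = 15/16 = 0.9375.

0.9375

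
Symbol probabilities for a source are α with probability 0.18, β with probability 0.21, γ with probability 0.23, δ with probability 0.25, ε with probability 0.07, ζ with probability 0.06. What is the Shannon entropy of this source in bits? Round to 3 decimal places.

H = −Σ pᵢ log₂ pᵢ.
−0.18·log₂(0.18) = 0.4453
−0.21·log₂(0.21) = 0.4728
−0.23·log₂(0.23) = 0.4877
−0.25·log₂(0.25) = 0.5000
−0.07·log₂(0.07) = 0.2686
−0.06·log₂(0.06) = 0.2435
Sum ≈ 2.4179 → 2.418 bits.

2.418 bits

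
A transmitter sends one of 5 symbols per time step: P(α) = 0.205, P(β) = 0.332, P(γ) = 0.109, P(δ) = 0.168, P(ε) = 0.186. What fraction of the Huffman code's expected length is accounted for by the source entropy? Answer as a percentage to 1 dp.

Entropy H = −Σ p log₂ p ≈ 2.2291 bits.
Huffman merges: 109/1000+21/125→277/1000; 93/500+41/200→391/1000; 277/1000+83/250→609/1000; 391/1000+609/1000→1. L = 2277/1000 ≈ 2.2770.
Efficiency = H/L = 2.2291/2.2770 = 97.9%.

97.9%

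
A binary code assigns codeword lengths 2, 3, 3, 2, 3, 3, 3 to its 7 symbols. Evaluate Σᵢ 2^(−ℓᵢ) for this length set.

1.125

With common denominator 2^3 = 8: Σ 2^(−ℓᵢ) = 2/8 + 1/8 + 1/8 + 2/8 + 1/8 + 1/8 + 1/8 = 9/8 = 1.125.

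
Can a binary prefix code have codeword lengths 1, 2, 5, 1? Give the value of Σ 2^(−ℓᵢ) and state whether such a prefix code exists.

With common denominator 2^5 = 32: Σ 2^(−ℓᵢ) = 16/32 + 8/32 + 1/32 + 16/32 = 41/32 = 1.28125.
Kraft's inequality requires Σ ≤ 1; here Σ = 1.28125 > 1, so no such prefix code exists.

1.28125; no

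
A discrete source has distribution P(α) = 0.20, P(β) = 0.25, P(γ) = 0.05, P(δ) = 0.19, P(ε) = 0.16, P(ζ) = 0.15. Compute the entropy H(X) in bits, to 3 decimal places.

2.469 bits

H = −Σ pᵢ log₂ pᵢ.
−0.20·log₂(0.20) = 0.4644
−0.25·log₂(0.25) = 0.5000
−0.05·log₂(0.05) = 0.2161
−0.19·log₂(0.19) = 0.4552
−0.16·log₂(0.16) = 0.4230
−0.15·log₂(0.15) = 0.4105
Sum ≈ 2.4693 → 2.469 bits.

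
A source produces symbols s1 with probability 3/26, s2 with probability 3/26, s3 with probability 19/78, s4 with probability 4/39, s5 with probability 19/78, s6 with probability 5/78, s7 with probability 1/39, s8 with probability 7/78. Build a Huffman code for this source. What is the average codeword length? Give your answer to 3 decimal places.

Repeatedly combine the two least-probable nodes; the expected code length is the sum of the merged weights.
merge 1/39 + 5/78 → 7/78
merge 7/78 + 7/78 → 7/39
merge 4/39 + 3/26 → 17/78
merge 3/26 + 7/39 → 23/78
merge 17/78 + 19/78 → 6/13
merge 19/78 + 23/78 → 7/13
merge 6/13 + 7/13 → 1
L = 7/78 + 7/39 + 17/78 + 23/78 + 6/13 + 7/13 + 1 = 217/78 ≈ 2.782 bits/symbol.

2.782 bits/symbol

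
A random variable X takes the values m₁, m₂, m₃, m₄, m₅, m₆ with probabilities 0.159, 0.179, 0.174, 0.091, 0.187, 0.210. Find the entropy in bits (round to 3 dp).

H = −Σ pᵢ log₂ pᵢ.
−0.159·log₂(0.159) = 0.4218
−0.179·log₂(0.179) = 0.4443
−0.174·log₂(0.174) = 0.4390
−0.091·log₂(0.091) = 0.3147
−0.187·log₂(0.187) = 0.4523
−0.210·log₂(0.210) = 0.4728
Sum ≈ 2.5449 → 2.545 bits.

2.545 bits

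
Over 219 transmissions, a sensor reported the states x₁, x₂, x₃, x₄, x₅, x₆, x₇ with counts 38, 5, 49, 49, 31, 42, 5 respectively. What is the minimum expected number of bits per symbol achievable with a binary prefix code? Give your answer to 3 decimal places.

2.594 bits/symbol

Probabilities are the counts divided by 219.
Repeatedly combine the two least-probable nodes; the expected code length is the sum of the merged weights.
merge 5/219 + 5/219 → 10/219
merge 10/219 + 31/219 → 41/219
merge 38/219 + 41/219 → 79/219
merge 14/73 + 49/219 → 91/219
merge 49/219 + 79/219 → 128/219
merge 91/219 + 128/219 → 1
L = 10/219 + 41/219 + 79/219 + 91/219 + 128/219 + 1 = 568/219 ≈ 2.594 bits/symbol.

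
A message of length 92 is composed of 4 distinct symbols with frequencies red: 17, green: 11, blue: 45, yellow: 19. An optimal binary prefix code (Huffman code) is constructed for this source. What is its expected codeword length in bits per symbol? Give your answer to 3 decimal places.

1.815 bits/symbol

Probabilities are the counts divided by 92.
Repeatedly combine the two least-probable nodes; the expected code length is the sum of the merged weights.
merge 11/92 + 17/92 → 7/23
merge 19/92 + 7/23 → 47/92
merge 45/92 + 47/92 → 1
L = 7/23 + 47/92 + 1 = 167/92 ≈ 1.815 bits/symbol.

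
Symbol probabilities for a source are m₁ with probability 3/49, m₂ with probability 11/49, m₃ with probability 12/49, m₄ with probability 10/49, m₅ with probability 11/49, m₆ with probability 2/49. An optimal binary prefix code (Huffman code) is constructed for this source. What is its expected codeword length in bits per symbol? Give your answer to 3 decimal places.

Repeatedly combine the two least-probable nodes; the expected code length is the sum of the merged weights.
merge 2/49 + 3/49 → 5/49
merge 5/49 + 10/49 → 15/49
merge 11/49 + 11/49 → 22/49
merge 12/49 + 15/49 → 27/49
merge 22/49 + 27/49 → 1
L = 5/49 + 15/49 + 22/49 + 27/49 + 1 = 118/49 ≈ 2.408 bits/symbol.

2.408 bits/symbol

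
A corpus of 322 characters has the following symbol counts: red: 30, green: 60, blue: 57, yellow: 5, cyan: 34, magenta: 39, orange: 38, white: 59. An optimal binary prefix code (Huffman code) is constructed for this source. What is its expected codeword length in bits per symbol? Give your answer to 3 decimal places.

Probabilities are the counts divided by 322.
Repeatedly combine the two least-probable nodes; the expected code length is the sum of the merged weights.
merge 5/322 + 15/161 → 5/46
merge 17/161 + 5/46 → 3/14
merge 19/161 + 39/322 → 11/46
merge 57/322 + 59/322 → 58/161
merge 30/161 + 3/14 → 129/322
merge 11/46 + 58/161 → 193/322
merge 129/322 + 193/322 → 1
L = 5/46 + 3/14 + 11/46 + 58/161 + 129/322 + 193/322 + 1 = 941/322 ≈ 2.922 bits/symbol.

2.922 bits/symbol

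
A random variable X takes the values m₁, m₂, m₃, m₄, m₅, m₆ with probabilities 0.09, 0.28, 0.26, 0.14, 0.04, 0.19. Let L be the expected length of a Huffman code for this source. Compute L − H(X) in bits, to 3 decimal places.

Entropy H = −Σ p log₂ p ≈ 2.3703 bits.
Huffman merges: 1/25+9/100→13/100; 13/100+7/50→27/100; 19/100+13/50→9/20; 27/100+7/25→11/20; 9/20+11/20→1. L = 12/5 ≈ 2.4000.
L − H = 2.4000 − 2.3703 = 0.030 bits.

0.030 bits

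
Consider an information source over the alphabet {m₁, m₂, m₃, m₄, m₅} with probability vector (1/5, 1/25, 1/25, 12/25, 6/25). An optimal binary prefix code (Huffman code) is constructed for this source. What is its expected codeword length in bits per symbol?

Repeatedly combine the two least-probable nodes; the expected code length is the sum of the merged weights.
merge 1/25 + 1/25 → 2/25
merge 2/25 + 1/5 → 7/25
merge 6/25 + 7/25 → 13/25
merge 12/25 + 13/25 → 1
L = 2/25 + 7/25 + 13/25 + 1 = 47/25 = 1.88 bits/symbol.

1.88 bits/symbol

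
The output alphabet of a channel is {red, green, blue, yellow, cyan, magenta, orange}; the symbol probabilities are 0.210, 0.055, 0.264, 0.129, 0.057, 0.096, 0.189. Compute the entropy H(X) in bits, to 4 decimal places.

2.6058 bits

H = −Σ pᵢ log₂ pᵢ.
−0.210·log₂(0.210) = 0.4728
−0.055·log₂(0.055) = 0.2301
−0.264·log₂(0.264) = 0.5072
−0.129·log₂(0.129) = 0.3811
−0.057·log₂(0.057) = 0.2356
−0.096·log₂(0.096) = 0.3246
−0.189·log₂(0.189) = 0.4543
Sum ≈ 2.6058 → 2.6058 bits.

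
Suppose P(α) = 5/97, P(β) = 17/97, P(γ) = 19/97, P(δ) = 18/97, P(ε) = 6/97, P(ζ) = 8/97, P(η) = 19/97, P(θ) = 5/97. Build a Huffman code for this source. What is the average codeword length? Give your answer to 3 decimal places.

2.856 bits/symbol

Repeatedly combine the two least-probable nodes; the expected code length is the sum of the merged weights.
merge 5/97 + 5/97 → 10/97
merge 6/97 + 8/97 → 14/97
merge 10/97 + 14/97 → 24/97
merge 17/97 + 18/97 → 35/97
merge 19/97 + 19/97 → 38/97
merge 24/97 + 35/97 → 59/97
merge 38/97 + 59/97 → 1
L = 10/97 + 14/97 + 24/97 + 35/97 + 38/97 + 59/97 + 1 = 277/97 ≈ 2.856 bits/symbol.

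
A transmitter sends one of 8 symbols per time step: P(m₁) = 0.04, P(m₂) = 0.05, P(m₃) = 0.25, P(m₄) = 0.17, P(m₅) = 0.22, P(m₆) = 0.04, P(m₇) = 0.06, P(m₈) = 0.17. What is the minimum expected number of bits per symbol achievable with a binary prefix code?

2.72 bits/symbol

Repeatedly combine the two least-probable nodes; the expected code length is the sum of the merged weights.
merge 1/25 + 1/25 → 2/25
merge 1/20 + 3/50 → 11/100
merge 2/25 + 11/100 → 19/100
merge 17/100 + 17/100 → 17/50
merge 19/100 + 11/50 → 41/100
merge 1/4 + 17/50 → 59/100
merge 41/100 + 59/100 → 1
L = 2/25 + 11/100 + 19/100 + 17/50 + 41/100 + 59/100 + 1 = 68/25 = 2.72 bits/symbol.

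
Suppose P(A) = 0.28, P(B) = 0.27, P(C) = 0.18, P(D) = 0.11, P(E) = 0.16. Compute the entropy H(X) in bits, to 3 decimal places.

2.243 bits

H = −Σ pᵢ log₂ pᵢ.
−0.28·log₂(0.28) = 0.5142
−0.27·log₂(0.27) = 0.5100
−0.18·log₂(0.18) = 0.4453
−0.11·log₂(0.11) = 0.3503
−0.16·log₂(0.16) = 0.4230
Sum ≈ 2.2429 → 2.243 bits.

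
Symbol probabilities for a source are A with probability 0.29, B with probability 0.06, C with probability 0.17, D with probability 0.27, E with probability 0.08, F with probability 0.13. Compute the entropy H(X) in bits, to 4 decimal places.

H = −Σ pᵢ log₂ pᵢ.
−0.29·log₂(0.29) = 0.5179
−0.06·log₂(0.06) = 0.2435
−0.17·log₂(0.17) = 0.4346
−0.27·log₂(0.27) = 0.5100
−0.08·log₂(0.08) = 0.2915
−0.13·log₂(0.13) = 0.3826
Sum ≈ 2.3802 → 2.3802 bits.

2.3802 bits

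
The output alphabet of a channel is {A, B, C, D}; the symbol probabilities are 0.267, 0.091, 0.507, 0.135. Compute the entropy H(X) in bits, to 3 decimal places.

H = −Σ pᵢ log₂ pᵢ.
−0.267·log₂(0.267) = 0.5087
−0.091·log₂(0.091) = 0.3147
−0.507·log₂(0.507) = 0.4968
−0.135·log₂(0.135) = 0.3900
Sum ≈ 1.7102 → 1.710 bits.

1.710 bits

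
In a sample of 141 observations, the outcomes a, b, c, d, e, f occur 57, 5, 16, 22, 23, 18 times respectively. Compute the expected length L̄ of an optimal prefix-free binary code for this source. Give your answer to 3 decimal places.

Probabilities are the counts divided by 141.
Repeatedly combine the two least-probable nodes; the expected code length is the sum of the merged weights.
merge 5/141 + 16/141 → 7/47
merge 6/47 + 7/47 → 13/47
merge 22/141 + 23/141 → 15/47
merge 13/47 + 15/47 → 28/47
merge 19/47 + 28/47 → 1
L = 7/47 + 13/47 + 15/47 + 28/47 + 1 = 110/47 ≈ 2.340 bits/symbol.

2.340 bits/symbol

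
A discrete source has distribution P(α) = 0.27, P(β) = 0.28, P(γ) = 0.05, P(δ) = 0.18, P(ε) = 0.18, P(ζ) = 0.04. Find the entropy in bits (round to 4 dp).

H = −Σ pᵢ log₂ pᵢ.
−0.27·log₂(0.27) = 0.5100
−0.28·log₂(0.28) = 0.5142
−0.05·log₂(0.05) = 0.2161
−0.18·log₂(0.18) = 0.4453
−0.18·log₂(0.18) = 0.4453
−0.04·log₂(0.04) = 0.1858
Sum ≈ 2.3167 → 2.3167 bits.

2.3167 bits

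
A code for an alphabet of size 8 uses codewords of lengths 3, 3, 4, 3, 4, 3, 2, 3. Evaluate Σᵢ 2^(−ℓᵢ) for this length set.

1

With common denominator 2^4 = 16: Σ 2^(−ℓᵢ) = 2/16 + 2/16 + 1/16 + 2/16 + 1/16 + 2/16 + 4/16 + 2/16 = 16/16 = 1.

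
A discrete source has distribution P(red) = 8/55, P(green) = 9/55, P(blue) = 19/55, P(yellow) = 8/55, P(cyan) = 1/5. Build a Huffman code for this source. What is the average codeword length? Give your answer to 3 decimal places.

2.291 bits/symbol

Repeatedly combine the two least-probable nodes; the expected code length is the sum of the merged weights.
merge 8/55 + 8/55 → 16/55
merge 9/55 + 1/5 → 4/11
merge 16/55 + 19/55 → 7/11
merge 4/11 + 7/11 → 1
L = 16/55 + 4/11 + 7/11 + 1 = 126/55 ≈ 2.291 bits/symbol.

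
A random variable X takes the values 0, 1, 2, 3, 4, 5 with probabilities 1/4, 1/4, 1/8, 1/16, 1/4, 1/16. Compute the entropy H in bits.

Each probability is a power of 1/2, so log₂(1/p) is an integer.
H = Σ p·log₂(1/p) = 1/4·2 + 1/4·2 + 1/8·3 + 1/16·4 + 1/4·2 + 1/16·4 = 2.375 bits.

2.375 bits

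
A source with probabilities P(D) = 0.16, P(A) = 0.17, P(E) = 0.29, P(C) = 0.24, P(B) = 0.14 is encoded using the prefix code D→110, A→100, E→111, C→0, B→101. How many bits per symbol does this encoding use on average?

2.52 bits/symbol

L̄ = Σ pᵢ·ℓᵢ = 0.16·3 + 0.17·3 + 0.29·3 + 0.24·1 + 0.14·3 = 2.52 bits/symbol.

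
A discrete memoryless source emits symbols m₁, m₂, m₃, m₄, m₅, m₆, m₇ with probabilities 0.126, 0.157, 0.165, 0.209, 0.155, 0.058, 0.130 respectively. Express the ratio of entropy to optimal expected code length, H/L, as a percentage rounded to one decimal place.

98.0%

Entropy H = −Σ p log₂ p ≈ 2.7346 bits.
Huffman merges: 29/500+63/500→23/125; 13/100+31/200→57/200; 157/1000+33/200→161/500; 23/125+209/1000→393/1000; 57/200+161/500→607/1000; 393/1000+607/1000→1. L = 2791/1000 ≈ 2.7910.
Efficiency = H/L = 2.7346/2.7910 = 98.0%.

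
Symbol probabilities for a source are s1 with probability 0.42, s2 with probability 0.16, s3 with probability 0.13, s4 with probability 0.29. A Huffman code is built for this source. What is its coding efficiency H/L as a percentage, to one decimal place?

Entropy H = −Σ p log₂ p ≈ 1.8492 bits.
Huffman merges: 13/100+4/25→29/100; 29/100+29/100→29/50; 21/50+29/50→1. L = 187/100 ≈ 1.8700.
Efficiency = H/L = 1.8492/1.8700 = 98.9%.

98.9%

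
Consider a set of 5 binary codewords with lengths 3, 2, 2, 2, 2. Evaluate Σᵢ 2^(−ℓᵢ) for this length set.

1.125

With common denominator 2^3 = 8: Σ 2^(−ℓᵢ) = 1/8 + 2/8 + 2/8 + 2/8 + 2/8 = 9/8 = 1.125.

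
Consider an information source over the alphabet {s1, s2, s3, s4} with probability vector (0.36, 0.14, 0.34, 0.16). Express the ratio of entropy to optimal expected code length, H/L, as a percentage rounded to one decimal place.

96.9%

Entropy H = −Σ p log₂ p ≈ 1.8799 bits.
Huffman merges: 7/50+4/25→3/10; 3/10+17/50→16/25; 9/25+16/25→1. L = 97/50 ≈ 1.9400.
Efficiency = H/L = 1.8799/1.9400 = 96.9%.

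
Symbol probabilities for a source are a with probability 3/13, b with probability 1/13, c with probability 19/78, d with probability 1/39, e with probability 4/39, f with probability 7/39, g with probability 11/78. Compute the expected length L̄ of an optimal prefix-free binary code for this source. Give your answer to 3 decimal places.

Repeatedly combine the two least-probable nodes; the expected code length is the sum of the merged weights.
merge 1/39 + 1/13 → 4/39
merge 4/39 + 4/39 → 8/39
merge 11/78 + 7/39 → 25/78
merge 8/39 + 3/13 → 17/39
merge 19/78 + 25/78 → 22/39
merge 17/39 + 22/39 → 1
L = 4/39 + 8/39 + 25/78 + 17/39 + 22/39 + 1 = 205/78 ≈ 2.628 bits/symbol.

2.628 bits/symbol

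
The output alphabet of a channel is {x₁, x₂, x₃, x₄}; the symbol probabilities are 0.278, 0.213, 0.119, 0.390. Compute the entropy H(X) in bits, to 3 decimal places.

1.884 bits

H = −Σ pᵢ log₂ pᵢ.
−0.278·log₂(0.278) = 0.5134
−0.213·log₂(0.213) = 0.4752
−0.119·log₂(0.119) = 0.3654
−0.390·log₂(0.390) = 0.5298
Sum ≈ 1.8839 → 1.884 bits.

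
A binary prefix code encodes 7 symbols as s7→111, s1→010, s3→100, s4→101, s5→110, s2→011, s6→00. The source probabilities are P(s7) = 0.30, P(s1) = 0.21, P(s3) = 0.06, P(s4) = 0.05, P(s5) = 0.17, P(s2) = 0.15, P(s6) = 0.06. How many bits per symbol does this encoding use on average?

L̄ = Σ pᵢ·ℓᵢ = 0.30·3 + 0.21·3 + 0.06·3 + 0.05·3 + 0.17·3 + 0.15·3 + 0.06·2 = 2.94 bits/symbol.

2.94 bits/symbol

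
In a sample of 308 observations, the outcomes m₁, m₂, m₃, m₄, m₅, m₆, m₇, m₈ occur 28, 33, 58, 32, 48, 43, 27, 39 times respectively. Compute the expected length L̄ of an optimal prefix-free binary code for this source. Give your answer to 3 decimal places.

Probabilities are the counts divided by 308.
Repeatedly combine the two least-probable nodes; the expected code length is the sum of the merged weights.
merge 27/308 + 1/11 → 5/28
merge 8/77 + 3/28 → 65/308
merge 39/308 + 43/308 → 41/154
merge 12/77 + 5/28 → 103/308
merge 29/154 + 65/308 → 123/308
merge 41/154 + 103/308 → 185/308
merge 123/308 + 185/308 → 1
L = 5/28 + 65/308 + 41/154 + 103/308 + 123/308 + 185/308 + 1 = 921/308 ≈ 2.990 bits/symbol.

2.990 bits/symbol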